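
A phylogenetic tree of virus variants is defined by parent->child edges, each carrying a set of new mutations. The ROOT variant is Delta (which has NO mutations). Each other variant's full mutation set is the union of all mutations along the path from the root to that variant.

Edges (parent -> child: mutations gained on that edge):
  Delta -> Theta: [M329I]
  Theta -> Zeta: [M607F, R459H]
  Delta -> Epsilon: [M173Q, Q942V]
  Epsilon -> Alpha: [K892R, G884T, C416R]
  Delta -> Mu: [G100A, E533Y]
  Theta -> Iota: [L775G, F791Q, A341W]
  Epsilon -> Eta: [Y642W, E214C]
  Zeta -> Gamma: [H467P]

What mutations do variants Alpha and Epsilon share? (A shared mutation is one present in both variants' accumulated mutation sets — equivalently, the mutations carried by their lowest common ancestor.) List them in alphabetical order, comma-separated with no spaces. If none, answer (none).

Answer: M173Q,Q942V

Derivation:
Accumulating mutations along path to Alpha:
  At Delta: gained [] -> total []
  At Epsilon: gained ['M173Q', 'Q942V'] -> total ['M173Q', 'Q942V']
  At Alpha: gained ['K892R', 'G884T', 'C416R'] -> total ['C416R', 'G884T', 'K892R', 'M173Q', 'Q942V']
Mutations(Alpha) = ['C416R', 'G884T', 'K892R', 'M173Q', 'Q942V']
Accumulating mutations along path to Epsilon:
  At Delta: gained [] -> total []
  At Epsilon: gained ['M173Q', 'Q942V'] -> total ['M173Q', 'Q942V']
Mutations(Epsilon) = ['M173Q', 'Q942V']
Intersection: ['C416R', 'G884T', 'K892R', 'M173Q', 'Q942V'] ∩ ['M173Q', 'Q942V'] = ['M173Q', 'Q942V']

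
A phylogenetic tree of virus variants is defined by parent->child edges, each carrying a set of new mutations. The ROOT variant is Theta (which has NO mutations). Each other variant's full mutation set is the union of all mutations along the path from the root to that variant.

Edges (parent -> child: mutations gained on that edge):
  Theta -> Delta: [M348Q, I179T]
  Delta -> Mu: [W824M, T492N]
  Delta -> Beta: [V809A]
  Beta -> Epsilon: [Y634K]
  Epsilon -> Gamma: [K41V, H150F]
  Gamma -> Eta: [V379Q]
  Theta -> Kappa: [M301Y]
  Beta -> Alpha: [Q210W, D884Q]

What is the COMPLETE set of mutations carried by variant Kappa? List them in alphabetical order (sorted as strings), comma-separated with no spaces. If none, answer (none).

Answer: M301Y

Derivation:
At Theta: gained [] -> total []
At Kappa: gained ['M301Y'] -> total ['M301Y']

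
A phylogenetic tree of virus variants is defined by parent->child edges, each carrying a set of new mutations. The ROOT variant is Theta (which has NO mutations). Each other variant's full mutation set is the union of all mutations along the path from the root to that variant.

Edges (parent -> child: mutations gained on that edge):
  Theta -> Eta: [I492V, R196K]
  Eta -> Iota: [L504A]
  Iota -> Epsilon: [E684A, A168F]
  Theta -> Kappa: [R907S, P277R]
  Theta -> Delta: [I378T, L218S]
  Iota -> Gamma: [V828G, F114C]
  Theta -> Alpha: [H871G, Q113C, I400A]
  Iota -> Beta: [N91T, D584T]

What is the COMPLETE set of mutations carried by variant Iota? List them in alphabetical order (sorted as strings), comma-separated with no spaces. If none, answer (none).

Answer: I492V,L504A,R196K

Derivation:
At Theta: gained [] -> total []
At Eta: gained ['I492V', 'R196K'] -> total ['I492V', 'R196K']
At Iota: gained ['L504A'] -> total ['I492V', 'L504A', 'R196K']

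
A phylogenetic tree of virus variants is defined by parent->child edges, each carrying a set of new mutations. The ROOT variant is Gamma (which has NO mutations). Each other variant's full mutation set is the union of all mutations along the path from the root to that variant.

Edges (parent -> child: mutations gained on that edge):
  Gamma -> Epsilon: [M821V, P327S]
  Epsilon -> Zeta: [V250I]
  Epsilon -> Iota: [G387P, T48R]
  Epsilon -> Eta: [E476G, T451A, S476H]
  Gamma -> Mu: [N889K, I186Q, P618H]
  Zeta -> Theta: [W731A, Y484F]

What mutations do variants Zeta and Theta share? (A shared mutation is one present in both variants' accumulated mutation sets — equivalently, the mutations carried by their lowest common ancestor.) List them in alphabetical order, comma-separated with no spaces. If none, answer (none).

Accumulating mutations along path to Zeta:
  At Gamma: gained [] -> total []
  At Epsilon: gained ['M821V', 'P327S'] -> total ['M821V', 'P327S']
  At Zeta: gained ['V250I'] -> total ['M821V', 'P327S', 'V250I']
Mutations(Zeta) = ['M821V', 'P327S', 'V250I']
Accumulating mutations along path to Theta:
  At Gamma: gained [] -> total []
  At Epsilon: gained ['M821V', 'P327S'] -> total ['M821V', 'P327S']
  At Zeta: gained ['V250I'] -> total ['M821V', 'P327S', 'V250I']
  At Theta: gained ['W731A', 'Y484F'] -> total ['M821V', 'P327S', 'V250I', 'W731A', 'Y484F']
Mutations(Theta) = ['M821V', 'P327S', 'V250I', 'W731A', 'Y484F']
Intersection: ['M821V', 'P327S', 'V250I'] ∩ ['M821V', 'P327S', 'V250I', 'W731A', 'Y484F'] = ['M821V', 'P327S', 'V250I']

Answer: M821V,P327S,V250I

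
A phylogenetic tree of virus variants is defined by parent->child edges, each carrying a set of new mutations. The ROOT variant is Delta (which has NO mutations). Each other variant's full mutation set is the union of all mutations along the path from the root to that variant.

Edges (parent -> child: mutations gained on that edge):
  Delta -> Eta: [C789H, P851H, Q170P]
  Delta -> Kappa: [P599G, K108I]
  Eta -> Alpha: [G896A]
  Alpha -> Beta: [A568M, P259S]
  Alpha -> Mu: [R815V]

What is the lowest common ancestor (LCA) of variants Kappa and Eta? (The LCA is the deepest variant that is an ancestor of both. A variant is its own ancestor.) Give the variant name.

Answer: Delta

Derivation:
Path from root to Kappa: Delta -> Kappa
  ancestors of Kappa: {Delta, Kappa}
Path from root to Eta: Delta -> Eta
  ancestors of Eta: {Delta, Eta}
Common ancestors: {Delta}
Walk up from Eta: Eta (not in ancestors of Kappa), Delta (in ancestors of Kappa)
Deepest common ancestor (LCA) = Delta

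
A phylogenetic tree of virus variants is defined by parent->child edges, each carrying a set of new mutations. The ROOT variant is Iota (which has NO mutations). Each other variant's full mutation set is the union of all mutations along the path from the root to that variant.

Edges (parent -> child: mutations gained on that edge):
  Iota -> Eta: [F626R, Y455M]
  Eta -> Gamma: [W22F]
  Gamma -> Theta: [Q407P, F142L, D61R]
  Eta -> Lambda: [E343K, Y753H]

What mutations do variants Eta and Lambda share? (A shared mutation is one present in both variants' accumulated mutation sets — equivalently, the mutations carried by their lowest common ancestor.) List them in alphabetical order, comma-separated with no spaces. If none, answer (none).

Answer: F626R,Y455M

Derivation:
Accumulating mutations along path to Eta:
  At Iota: gained [] -> total []
  At Eta: gained ['F626R', 'Y455M'] -> total ['F626R', 'Y455M']
Mutations(Eta) = ['F626R', 'Y455M']
Accumulating mutations along path to Lambda:
  At Iota: gained [] -> total []
  At Eta: gained ['F626R', 'Y455M'] -> total ['F626R', 'Y455M']
  At Lambda: gained ['E343K', 'Y753H'] -> total ['E343K', 'F626R', 'Y455M', 'Y753H']
Mutations(Lambda) = ['E343K', 'F626R', 'Y455M', 'Y753H']
Intersection: ['F626R', 'Y455M'] ∩ ['E343K', 'F626R', 'Y455M', 'Y753H'] = ['F626R', 'Y455M']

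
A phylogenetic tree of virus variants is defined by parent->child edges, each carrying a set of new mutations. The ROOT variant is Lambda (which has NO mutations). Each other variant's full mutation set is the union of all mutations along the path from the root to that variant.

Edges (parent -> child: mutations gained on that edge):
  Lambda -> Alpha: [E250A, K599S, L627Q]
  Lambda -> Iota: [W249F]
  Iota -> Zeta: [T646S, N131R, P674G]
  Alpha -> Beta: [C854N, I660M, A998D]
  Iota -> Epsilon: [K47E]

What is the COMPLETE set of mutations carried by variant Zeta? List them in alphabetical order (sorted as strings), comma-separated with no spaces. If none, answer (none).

At Lambda: gained [] -> total []
At Iota: gained ['W249F'] -> total ['W249F']
At Zeta: gained ['T646S', 'N131R', 'P674G'] -> total ['N131R', 'P674G', 'T646S', 'W249F']

Answer: N131R,P674G,T646S,W249F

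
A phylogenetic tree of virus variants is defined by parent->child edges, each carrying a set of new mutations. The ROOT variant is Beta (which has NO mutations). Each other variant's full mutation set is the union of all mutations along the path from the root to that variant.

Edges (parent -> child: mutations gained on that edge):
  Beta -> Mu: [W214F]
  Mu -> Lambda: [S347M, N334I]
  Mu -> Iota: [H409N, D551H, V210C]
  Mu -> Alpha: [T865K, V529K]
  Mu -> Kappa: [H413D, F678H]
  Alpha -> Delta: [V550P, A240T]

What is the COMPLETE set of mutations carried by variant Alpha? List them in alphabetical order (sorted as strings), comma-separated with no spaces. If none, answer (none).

Answer: T865K,V529K,W214F

Derivation:
At Beta: gained [] -> total []
At Mu: gained ['W214F'] -> total ['W214F']
At Alpha: gained ['T865K', 'V529K'] -> total ['T865K', 'V529K', 'W214F']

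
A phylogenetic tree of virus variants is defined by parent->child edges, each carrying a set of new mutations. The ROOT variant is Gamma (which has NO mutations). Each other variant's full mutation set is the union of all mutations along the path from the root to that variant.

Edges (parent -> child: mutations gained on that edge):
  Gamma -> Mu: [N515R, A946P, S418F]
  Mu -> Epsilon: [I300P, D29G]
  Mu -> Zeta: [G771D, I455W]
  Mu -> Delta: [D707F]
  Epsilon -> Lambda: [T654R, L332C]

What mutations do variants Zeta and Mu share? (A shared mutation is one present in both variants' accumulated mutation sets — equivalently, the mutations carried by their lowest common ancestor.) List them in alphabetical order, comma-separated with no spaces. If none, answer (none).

Answer: A946P,N515R,S418F

Derivation:
Accumulating mutations along path to Zeta:
  At Gamma: gained [] -> total []
  At Mu: gained ['N515R', 'A946P', 'S418F'] -> total ['A946P', 'N515R', 'S418F']
  At Zeta: gained ['G771D', 'I455W'] -> total ['A946P', 'G771D', 'I455W', 'N515R', 'S418F']
Mutations(Zeta) = ['A946P', 'G771D', 'I455W', 'N515R', 'S418F']
Accumulating mutations along path to Mu:
  At Gamma: gained [] -> total []
  At Mu: gained ['N515R', 'A946P', 'S418F'] -> total ['A946P', 'N515R', 'S418F']
Mutations(Mu) = ['A946P', 'N515R', 'S418F']
Intersection: ['A946P', 'G771D', 'I455W', 'N515R', 'S418F'] ∩ ['A946P', 'N515R', 'S418F'] = ['A946P', 'N515R', 'S418F']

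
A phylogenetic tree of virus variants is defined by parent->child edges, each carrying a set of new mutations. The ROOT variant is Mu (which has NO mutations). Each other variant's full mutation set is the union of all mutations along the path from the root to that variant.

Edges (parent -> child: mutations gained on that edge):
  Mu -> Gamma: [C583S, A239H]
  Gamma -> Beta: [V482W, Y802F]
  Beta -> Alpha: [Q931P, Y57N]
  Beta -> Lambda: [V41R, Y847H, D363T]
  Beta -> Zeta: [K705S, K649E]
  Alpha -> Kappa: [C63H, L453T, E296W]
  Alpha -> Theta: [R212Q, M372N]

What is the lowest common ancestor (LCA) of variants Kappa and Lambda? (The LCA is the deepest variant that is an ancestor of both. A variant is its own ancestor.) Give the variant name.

Answer: Beta

Derivation:
Path from root to Kappa: Mu -> Gamma -> Beta -> Alpha -> Kappa
  ancestors of Kappa: {Mu, Gamma, Beta, Alpha, Kappa}
Path from root to Lambda: Mu -> Gamma -> Beta -> Lambda
  ancestors of Lambda: {Mu, Gamma, Beta, Lambda}
Common ancestors: {Mu, Gamma, Beta}
Walk up from Lambda: Lambda (not in ancestors of Kappa), Beta (in ancestors of Kappa), Gamma (in ancestors of Kappa), Mu (in ancestors of Kappa)
Deepest common ancestor (LCA) = Beta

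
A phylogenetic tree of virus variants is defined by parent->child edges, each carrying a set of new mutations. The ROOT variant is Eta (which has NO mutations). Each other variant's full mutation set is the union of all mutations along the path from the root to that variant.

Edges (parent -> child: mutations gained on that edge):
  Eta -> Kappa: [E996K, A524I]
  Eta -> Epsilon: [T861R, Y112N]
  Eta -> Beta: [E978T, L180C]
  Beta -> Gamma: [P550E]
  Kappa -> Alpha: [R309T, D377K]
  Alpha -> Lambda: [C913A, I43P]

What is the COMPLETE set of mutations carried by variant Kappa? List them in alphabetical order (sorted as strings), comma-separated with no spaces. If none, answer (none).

Answer: A524I,E996K

Derivation:
At Eta: gained [] -> total []
At Kappa: gained ['E996K', 'A524I'] -> total ['A524I', 'E996K']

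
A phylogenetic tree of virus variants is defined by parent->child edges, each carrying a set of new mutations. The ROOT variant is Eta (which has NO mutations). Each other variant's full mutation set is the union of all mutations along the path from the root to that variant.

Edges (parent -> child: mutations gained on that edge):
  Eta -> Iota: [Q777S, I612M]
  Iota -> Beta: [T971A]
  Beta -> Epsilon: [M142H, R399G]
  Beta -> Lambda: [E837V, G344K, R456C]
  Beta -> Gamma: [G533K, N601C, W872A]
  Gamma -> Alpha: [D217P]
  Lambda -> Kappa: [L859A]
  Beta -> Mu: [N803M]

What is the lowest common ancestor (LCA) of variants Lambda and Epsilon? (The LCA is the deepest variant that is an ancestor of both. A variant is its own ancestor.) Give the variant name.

Answer: Beta

Derivation:
Path from root to Lambda: Eta -> Iota -> Beta -> Lambda
  ancestors of Lambda: {Eta, Iota, Beta, Lambda}
Path from root to Epsilon: Eta -> Iota -> Beta -> Epsilon
  ancestors of Epsilon: {Eta, Iota, Beta, Epsilon}
Common ancestors: {Eta, Iota, Beta}
Walk up from Epsilon: Epsilon (not in ancestors of Lambda), Beta (in ancestors of Lambda), Iota (in ancestors of Lambda), Eta (in ancestors of Lambda)
Deepest common ancestor (LCA) = Beta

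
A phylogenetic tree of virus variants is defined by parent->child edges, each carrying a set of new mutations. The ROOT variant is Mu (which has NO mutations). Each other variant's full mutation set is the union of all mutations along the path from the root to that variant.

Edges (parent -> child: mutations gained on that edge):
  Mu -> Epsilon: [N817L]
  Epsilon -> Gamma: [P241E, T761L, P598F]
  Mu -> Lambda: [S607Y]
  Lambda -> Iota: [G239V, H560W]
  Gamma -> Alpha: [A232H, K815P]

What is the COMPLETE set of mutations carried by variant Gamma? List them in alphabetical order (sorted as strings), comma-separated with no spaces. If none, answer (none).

At Mu: gained [] -> total []
At Epsilon: gained ['N817L'] -> total ['N817L']
At Gamma: gained ['P241E', 'T761L', 'P598F'] -> total ['N817L', 'P241E', 'P598F', 'T761L']

Answer: N817L,P241E,P598F,T761L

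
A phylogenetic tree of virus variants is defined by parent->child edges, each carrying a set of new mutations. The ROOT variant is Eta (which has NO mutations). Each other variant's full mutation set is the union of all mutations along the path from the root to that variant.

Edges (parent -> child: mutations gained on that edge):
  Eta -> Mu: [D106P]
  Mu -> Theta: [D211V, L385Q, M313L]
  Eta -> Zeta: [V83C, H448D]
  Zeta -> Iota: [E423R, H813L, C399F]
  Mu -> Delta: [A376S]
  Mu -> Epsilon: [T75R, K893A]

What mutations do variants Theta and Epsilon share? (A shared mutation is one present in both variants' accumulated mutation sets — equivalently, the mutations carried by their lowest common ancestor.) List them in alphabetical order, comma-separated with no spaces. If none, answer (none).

Answer: D106P

Derivation:
Accumulating mutations along path to Theta:
  At Eta: gained [] -> total []
  At Mu: gained ['D106P'] -> total ['D106P']
  At Theta: gained ['D211V', 'L385Q', 'M313L'] -> total ['D106P', 'D211V', 'L385Q', 'M313L']
Mutations(Theta) = ['D106P', 'D211V', 'L385Q', 'M313L']
Accumulating mutations along path to Epsilon:
  At Eta: gained [] -> total []
  At Mu: gained ['D106P'] -> total ['D106P']
  At Epsilon: gained ['T75R', 'K893A'] -> total ['D106P', 'K893A', 'T75R']
Mutations(Epsilon) = ['D106P', 'K893A', 'T75R']
Intersection: ['D106P', 'D211V', 'L385Q', 'M313L'] ∩ ['D106P', 'K893A', 'T75R'] = ['D106P']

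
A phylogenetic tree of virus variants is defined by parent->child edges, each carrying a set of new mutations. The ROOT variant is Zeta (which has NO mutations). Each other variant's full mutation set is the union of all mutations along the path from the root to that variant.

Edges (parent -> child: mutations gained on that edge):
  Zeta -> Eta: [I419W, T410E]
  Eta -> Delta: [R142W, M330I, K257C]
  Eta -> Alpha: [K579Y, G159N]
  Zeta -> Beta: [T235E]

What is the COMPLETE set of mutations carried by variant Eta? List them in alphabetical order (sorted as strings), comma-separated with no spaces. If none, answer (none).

Answer: I419W,T410E

Derivation:
At Zeta: gained [] -> total []
At Eta: gained ['I419W', 'T410E'] -> total ['I419W', 'T410E']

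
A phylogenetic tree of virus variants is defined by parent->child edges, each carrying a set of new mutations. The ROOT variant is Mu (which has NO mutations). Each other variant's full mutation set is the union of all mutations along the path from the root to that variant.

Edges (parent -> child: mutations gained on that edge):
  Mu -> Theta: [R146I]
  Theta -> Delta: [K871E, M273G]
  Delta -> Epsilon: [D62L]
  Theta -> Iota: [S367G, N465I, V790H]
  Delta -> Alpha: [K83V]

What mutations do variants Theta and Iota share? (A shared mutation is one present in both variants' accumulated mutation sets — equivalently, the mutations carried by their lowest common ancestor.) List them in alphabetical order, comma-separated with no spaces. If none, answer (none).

Answer: R146I

Derivation:
Accumulating mutations along path to Theta:
  At Mu: gained [] -> total []
  At Theta: gained ['R146I'] -> total ['R146I']
Mutations(Theta) = ['R146I']
Accumulating mutations along path to Iota:
  At Mu: gained [] -> total []
  At Theta: gained ['R146I'] -> total ['R146I']
  At Iota: gained ['S367G', 'N465I', 'V790H'] -> total ['N465I', 'R146I', 'S367G', 'V790H']
Mutations(Iota) = ['N465I', 'R146I', 'S367G', 'V790H']
Intersection: ['R146I'] ∩ ['N465I', 'R146I', 'S367G', 'V790H'] = ['R146I']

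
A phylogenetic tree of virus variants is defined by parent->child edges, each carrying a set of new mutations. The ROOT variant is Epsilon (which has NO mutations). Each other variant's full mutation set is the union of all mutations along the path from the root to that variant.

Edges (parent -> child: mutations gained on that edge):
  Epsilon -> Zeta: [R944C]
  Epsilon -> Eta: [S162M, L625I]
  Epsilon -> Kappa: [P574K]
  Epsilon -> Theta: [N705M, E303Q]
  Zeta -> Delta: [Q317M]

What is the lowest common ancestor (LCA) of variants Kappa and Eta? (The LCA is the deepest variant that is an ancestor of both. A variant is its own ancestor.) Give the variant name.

Answer: Epsilon

Derivation:
Path from root to Kappa: Epsilon -> Kappa
  ancestors of Kappa: {Epsilon, Kappa}
Path from root to Eta: Epsilon -> Eta
  ancestors of Eta: {Epsilon, Eta}
Common ancestors: {Epsilon}
Walk up from Eta: Eta (not in ancestors of Kappa), Epsilon (in ancestors of Kappa)
Deepest common ancestor (LCA) = Epsilon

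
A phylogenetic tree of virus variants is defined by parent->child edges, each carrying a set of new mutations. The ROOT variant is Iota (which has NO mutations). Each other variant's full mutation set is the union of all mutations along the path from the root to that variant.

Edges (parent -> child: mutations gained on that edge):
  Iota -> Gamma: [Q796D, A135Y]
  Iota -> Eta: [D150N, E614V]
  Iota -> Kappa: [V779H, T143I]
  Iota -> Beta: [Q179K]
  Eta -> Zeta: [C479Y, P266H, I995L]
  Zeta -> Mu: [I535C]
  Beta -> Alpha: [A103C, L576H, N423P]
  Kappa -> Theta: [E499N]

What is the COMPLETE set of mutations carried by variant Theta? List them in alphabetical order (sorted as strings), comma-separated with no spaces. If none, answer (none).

At Iota: gained [] -> total []
At Kappa: gained ['V779H', 'T143I'] -> total ['T143I', 'V779H']
At Theta: gained ['E499N'] -> total ['E499N', 'T143I', 'V779H']

Answer: E499N,T143I,V779H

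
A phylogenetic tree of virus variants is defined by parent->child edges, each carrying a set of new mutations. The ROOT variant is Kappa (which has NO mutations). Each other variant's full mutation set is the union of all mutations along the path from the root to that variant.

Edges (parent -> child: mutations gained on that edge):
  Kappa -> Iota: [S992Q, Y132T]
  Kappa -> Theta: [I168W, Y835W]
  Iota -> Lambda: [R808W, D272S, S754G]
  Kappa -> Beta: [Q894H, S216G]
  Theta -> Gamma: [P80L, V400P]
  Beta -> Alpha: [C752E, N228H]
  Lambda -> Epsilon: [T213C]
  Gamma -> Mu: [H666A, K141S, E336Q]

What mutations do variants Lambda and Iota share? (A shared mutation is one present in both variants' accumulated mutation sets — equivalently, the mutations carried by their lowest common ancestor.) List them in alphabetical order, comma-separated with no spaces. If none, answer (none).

Answer: S992Q,Y132T

Derivation:
Accumulating mutations along path to Lambda:
  At Kappa: gained [] -> total []
  At Iota: gained ['S992Q', 'Y132T'] -> total ['S992Q', 'Y132T']
  At Lambda: gained ['R808W', 'D272S', 'S754G'] -> total ['D272S', 'R808W', 'S754G', 'S992Q', 'Y132T']
Mutations(Lambda) = ['D272S', 'R808W', 'S754G', 'S992Q', 'Y132T']
Accumulating mutations along path to Iota:
  At Kappa: gained [] -> total []
  At Iota: gained ['S992Q', 'Y132T'] -> total ['S992Q', 'Y132T']
Mutations(Iota) = ['S992Q', 'Y132T']
Intersection: ['D272S', 'R808W', 'S754G', 'S992Q', 'Y132T'] ∩ ['S992Q', 'Y132T'] = ['S992Q', 'Y132T']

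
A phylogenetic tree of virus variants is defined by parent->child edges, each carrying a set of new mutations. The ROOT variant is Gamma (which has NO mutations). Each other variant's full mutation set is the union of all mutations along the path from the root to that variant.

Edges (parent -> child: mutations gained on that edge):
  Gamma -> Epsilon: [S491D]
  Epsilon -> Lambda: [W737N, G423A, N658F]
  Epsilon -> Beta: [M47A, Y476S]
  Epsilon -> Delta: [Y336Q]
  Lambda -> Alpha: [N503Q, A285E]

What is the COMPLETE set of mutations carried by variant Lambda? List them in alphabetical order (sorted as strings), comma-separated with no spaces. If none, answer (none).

Answer: G423A,N658F,S491D,W737N

Derivation:
At Gamma: gained [] -> total []
At Epsilon: gained ['S491D'] -> total ['S491D']
At Lambda: gained ['W737N', 'G423A', 'N658F'] -> total ['G423A', 'N658F', 'S491D', 'W737N']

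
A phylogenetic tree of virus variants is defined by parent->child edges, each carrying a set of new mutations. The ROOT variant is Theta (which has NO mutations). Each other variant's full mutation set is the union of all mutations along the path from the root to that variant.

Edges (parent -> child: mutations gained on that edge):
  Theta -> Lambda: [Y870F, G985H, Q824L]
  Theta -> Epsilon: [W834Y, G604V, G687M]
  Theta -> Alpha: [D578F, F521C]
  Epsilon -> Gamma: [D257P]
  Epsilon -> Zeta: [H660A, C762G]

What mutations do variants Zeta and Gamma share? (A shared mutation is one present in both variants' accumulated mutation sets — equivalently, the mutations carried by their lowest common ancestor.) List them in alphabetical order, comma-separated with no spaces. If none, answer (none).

Answer: G604V,G687M,W834Y

Derivation:
Accumulating mutations along path to Zeta:
  At Theta: gained [] -> total []
  At Epsilon: gained ['W834Y', 'G604V', 'G687M'] -> total ['G604V', 'G687M', 'W834Y']
  At Zeta: gained ['H660A', 'C762G'] -> total ['C762G', 'G604V', 'G687M', 'H660A', 'W834Y']
Mutations(Zeta) = ['C762G', 'G604V', 'G687M', 'H660A', 'W834Y']
Accumulating mutations along path to Gamma:
  At Theta: gained [] -> total []
  At Epsilon: gained ['W834Y', 'G604V', 'G687M'] -> total ['G604V', 'G687M', 'W834Y']
  At Gamma: gained ['D257P'] -> total ['D257P', 'G604V', 'G687M', 'W834Y']
Mutations(Gamma) = ['D257P', 'G604V', 'G687M', 'W834Y']
Intersection: ['C762G', 'G604V', 'G687M', 'H660A', 'W834Y'] ∩ ['D257P', 'G604V', 'G687M', 'W834Y'] = ['G604V', 'G687M', 'W834Y']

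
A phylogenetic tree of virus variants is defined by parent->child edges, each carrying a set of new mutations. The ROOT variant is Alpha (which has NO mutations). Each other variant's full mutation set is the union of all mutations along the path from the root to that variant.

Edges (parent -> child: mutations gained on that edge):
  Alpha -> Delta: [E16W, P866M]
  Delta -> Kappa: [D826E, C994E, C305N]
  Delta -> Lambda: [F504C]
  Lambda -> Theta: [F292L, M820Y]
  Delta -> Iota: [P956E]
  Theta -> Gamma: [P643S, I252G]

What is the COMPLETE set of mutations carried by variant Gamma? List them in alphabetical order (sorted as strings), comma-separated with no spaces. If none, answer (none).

At Alpha: gained [] -> total []
At Delta: gained ['E16W', 'P866M'] -> total ['E16W', 'P866M']
At Lambda: gained ['F504C'] -> total ['E16W', 'F504C', 'P866M']
At Theta: gained ['F292L', 'M820Y'] -> total ['E16W', 'F292L', 'F504C', 'M820Y', 'P866M']
At Gamma: gained ['P643S', 'I252G'] -> total ['E16W', 'F292L', 'F504C', 'I252G', 'M820Y', 'P643S', 'P866M']

Answer: E16W,F292L,F504C,I252G,M820Y,P643S,P866M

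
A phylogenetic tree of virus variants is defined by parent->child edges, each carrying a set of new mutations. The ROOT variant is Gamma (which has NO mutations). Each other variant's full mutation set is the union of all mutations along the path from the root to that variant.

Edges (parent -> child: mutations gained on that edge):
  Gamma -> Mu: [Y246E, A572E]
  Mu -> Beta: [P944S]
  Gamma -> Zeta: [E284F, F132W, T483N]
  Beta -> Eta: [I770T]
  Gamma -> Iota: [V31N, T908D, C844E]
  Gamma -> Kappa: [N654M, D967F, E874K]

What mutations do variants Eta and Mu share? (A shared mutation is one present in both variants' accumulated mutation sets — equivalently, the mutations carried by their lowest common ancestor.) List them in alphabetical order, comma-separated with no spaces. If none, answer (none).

Answer: A572E,Y246E

Derivation:
Accumulating mutations along path to Eta:
  At Gamma: gained [] -> total []
  At Mu: gained ['Y246E', 'A572E'] -> total ['A572E', 'Y246E']
  At Beta: gained ['P944S'] -> total ['A572E', 'P944S', 'Y246E']
  At Eta: gained ['I770T'] -> total ['A572E', 'I770T', 'P944S', 'Y246E']
Mutations(Eta) = ['A572E', 'I770T', 'P944S', 'Y246E']
Accumulating mutations along path to Mu:
  At Gamma: gained [] -> total []
  At Mu: gained ['Y246E', 'A572E'] -> total ['A572E', 'Y246E']
Mutations(Mu) = ['A572E', 'Y246E']
Intersection: ['A572E', 'I770T', 'P944S', 'Y246E'] ∩ ['A572E', 'Y246E'] = ['A572E', 'Y246E']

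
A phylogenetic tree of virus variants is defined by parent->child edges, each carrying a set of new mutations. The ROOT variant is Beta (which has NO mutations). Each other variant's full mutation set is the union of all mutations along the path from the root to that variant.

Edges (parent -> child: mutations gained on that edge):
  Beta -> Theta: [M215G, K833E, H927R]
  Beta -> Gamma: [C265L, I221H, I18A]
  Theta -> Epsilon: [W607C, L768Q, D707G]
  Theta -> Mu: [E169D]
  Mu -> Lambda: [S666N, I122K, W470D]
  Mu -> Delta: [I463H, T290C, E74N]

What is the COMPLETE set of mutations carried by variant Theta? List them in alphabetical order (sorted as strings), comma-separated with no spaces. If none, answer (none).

Answer: H927R,K833E,M215G

Derivation:
At Beta: gained [] -> total []
At Theta: gained ['M215G', 'K833E', 'H927R'] -> total ['H927R', 'K833E', 'M215G']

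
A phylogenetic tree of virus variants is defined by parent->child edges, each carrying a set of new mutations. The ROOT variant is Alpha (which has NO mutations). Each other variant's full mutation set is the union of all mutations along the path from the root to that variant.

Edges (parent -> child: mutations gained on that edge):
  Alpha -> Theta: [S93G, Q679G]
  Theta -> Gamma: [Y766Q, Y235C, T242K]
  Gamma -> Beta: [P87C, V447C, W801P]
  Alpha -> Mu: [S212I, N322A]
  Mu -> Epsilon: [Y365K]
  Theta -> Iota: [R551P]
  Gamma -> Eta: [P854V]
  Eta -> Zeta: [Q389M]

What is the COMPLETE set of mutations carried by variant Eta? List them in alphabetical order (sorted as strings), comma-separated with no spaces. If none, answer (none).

Answer: P854V,Q679G,S93G,T242K,Y235C,Y766Q

Derivation:
At Alpha: gained [] -> total []
At Theta: gained ['S93G', 'Q679G'] -> total ['Q679G', 'S93G']
At Gamma: gained ['Y766Q', 'Y235C', 'T242K'] -> total ['Q679G', 'S93G', 'T242K', 'Y235C', 'Y766Q']
At Eta: gained ['P854V'] -> total ['P854V', 'Q679G', 'S93G', 'T242K', 'Y235C', 'Y766Q']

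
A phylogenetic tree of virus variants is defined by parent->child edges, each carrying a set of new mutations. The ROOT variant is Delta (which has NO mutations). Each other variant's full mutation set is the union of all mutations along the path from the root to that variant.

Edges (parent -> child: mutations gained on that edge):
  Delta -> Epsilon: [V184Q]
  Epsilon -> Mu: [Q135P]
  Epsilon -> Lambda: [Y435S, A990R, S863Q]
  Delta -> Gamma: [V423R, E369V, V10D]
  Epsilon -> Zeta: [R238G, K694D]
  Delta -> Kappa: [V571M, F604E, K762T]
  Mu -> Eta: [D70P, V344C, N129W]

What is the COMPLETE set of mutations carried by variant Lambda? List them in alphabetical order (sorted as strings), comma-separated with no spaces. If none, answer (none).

At Delta: gained [] -> total []
At Epsilon: gained ['V184Q'] -> total ['V184Q']
At Lambda: gained ['Y435S', 'A990R', 'S863Q'] -> total ['A990R', 'S863Q', 'V184Q', 'Y435S']

Answer: A990R,S863Q,V184Q,Y435S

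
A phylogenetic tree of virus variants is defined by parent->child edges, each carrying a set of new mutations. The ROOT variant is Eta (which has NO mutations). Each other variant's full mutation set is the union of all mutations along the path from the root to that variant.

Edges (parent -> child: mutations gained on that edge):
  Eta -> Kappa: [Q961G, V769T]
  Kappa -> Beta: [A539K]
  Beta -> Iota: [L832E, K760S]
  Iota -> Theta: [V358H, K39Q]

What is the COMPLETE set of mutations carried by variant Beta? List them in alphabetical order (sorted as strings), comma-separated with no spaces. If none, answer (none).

At Eta: gained [] -> total []
At Kappa: gained ['Q961G', 'V769T'] -> total ['Q961G', 'V769T']
At Beta: gained ['A539K'] -> total ['A539K', 'Q961G', 'V769T']

Answer: A539K,Q961G,V769T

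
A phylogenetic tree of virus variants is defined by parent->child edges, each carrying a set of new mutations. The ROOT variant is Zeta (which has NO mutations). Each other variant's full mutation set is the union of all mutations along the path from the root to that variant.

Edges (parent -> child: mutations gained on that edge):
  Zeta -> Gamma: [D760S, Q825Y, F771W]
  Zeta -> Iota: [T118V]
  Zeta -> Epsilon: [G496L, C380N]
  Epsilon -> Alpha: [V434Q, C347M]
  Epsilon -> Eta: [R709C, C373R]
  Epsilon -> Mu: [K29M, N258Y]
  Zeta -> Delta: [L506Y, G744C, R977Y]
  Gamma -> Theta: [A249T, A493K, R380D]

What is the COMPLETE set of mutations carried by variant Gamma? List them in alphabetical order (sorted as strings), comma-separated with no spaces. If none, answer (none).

Answer: D760S,F771W,Q825Y

Derivation:
At Zeta: gained [] -> total []
At Gamma: gained ['D760S', 'Q825Y', 'F771W'] -> total ['D760S', 'F771W', 'Q825Y']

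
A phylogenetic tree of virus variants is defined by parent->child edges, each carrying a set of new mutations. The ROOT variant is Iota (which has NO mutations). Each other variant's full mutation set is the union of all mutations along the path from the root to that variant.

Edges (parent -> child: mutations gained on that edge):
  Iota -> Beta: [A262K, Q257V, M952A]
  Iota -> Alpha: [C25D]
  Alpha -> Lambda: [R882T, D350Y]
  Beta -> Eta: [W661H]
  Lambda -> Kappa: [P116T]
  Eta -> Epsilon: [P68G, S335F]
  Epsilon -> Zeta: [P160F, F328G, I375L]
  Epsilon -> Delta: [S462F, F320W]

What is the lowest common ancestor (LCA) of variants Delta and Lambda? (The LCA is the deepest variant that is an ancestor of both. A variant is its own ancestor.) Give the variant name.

Path from root to Delta: Iota -> Beta -> Eta -> Epsilon -> Delta
  ancestors of Delta: {Iota, Beta, Eta, Epsilon, Delta}
Path from root to Lambda: Iota -> Alpha -> Lambda
  ancestors of Lambda: {Iota, Alpha, Lambda}
Common ancestors: {Iota}
Walk up from Lambda: Lambda (not in ancestors of Delta), Alpha (not in ancestors of Delta), Iota (in ancestors of Delta)
Deepest common ancestor (LCA) = Iota

Answer: Iota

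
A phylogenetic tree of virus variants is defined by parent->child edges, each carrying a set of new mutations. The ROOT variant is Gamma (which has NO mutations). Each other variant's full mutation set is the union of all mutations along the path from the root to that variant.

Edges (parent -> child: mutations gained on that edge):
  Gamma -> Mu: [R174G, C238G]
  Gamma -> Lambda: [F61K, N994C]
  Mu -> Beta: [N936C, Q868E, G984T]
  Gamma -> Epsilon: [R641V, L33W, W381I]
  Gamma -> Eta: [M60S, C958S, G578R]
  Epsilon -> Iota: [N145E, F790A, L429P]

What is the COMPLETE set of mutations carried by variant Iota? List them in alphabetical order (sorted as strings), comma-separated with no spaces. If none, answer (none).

Answer: F790A,L33W,L429P,N145E,R641V,W381I

Derivation:
At Gamma: gained [] -> total []
At Epsilon: gained ['R641V', 'L33W', 'W381I'] -> total ['L33W', 'R641V', 'W381I']
At Iota: gained ['N145E', 'F790A', 'L429P'] -> total ['F790A', 'L33W', 'L429P', 'N145E', 'R641V', 'W381I']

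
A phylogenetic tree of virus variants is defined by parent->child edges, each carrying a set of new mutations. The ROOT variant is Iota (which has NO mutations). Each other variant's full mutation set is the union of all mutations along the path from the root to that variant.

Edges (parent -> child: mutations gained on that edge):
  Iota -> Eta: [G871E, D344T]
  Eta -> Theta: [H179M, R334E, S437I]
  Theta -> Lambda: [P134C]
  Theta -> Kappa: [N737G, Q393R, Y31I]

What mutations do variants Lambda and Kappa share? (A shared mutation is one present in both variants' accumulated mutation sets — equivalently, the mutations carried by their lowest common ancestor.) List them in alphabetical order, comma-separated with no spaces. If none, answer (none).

Answer: D344T,G871E,H179M,R334E,S437I

Derivation:
Accumulating mutations along path to Lambda:
  At Iota: gained [] -> total []
  At Eta: gained ['G871E', 'D344T'] -> total ['D344T', 'G871E']
  At Theta: gained ['H179M', 'R334E', 'S437I'] -> total ['D344T', 'G871E', 'H179M', 'R334E', 'S437I']
  At Lambda: gained ['P134C'] -> total ['D344T', 'G871E', 'H179M', 'P134C', 'R334E', 'S437I']
Mutations(Lambda) = ['D344T', 'G871E', 'H179M', 'P134C', 'R334E', 'S437I']
Accumulating mutations along path to Kappa:
  At Iota: gained [] -> total []
  At Eta: gained ['G871E', 'D344T'] -> total ['D344T', 'G871E']
  At Theta: gained ['H179M', 'R334E', 'S437I'] -> total ['D344T', 'G871E', 'H179M', 'R334E', 'S437I']
  At Kappa: gained ['N737G', 'Q393R', 'Y31I'] -> total ['D344T', 'G871E', 'H179M', 'N737G', 'Q393R', 'R334E', 'S437I', 'Y31I']
Mutations(Kappa) = ['D344T', 'G871E', 'H179M', 'N737G', 'Q393R', 'R334E', 'S437I', 'Y31I']
Intersection: ['D344T', 'G871E', 'H179M', 'P134C', 'R334E', 'S437I'] ∩ ['D344T', 'G871E', 'H179M', 'N737G', 'Q393R', 'R334E', 'S437I', 'Y31I'] = ['D344T', 'G871E', 'H179M', 'R334E', 'S437I']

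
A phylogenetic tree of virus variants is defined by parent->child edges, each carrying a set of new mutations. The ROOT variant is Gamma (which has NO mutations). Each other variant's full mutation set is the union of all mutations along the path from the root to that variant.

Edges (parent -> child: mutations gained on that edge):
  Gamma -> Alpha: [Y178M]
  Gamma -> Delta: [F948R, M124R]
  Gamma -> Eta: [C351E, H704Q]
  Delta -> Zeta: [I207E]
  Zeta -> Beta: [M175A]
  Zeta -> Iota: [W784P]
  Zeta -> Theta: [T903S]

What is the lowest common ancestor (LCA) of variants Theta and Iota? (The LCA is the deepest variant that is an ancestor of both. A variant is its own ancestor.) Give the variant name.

Answer: Zeta

Derivation:
Path from root to Theta: Gamma -> Delta -> Zeta -> Theta
  ancestors of Theta: {Gamma, Delta, Zeta, Theta}
Path from root to Iota: Gamma -> Delta -> Zeta -> Iota
  ancestors of Iota: {Gamma, Delta, Zeta, Iota}
Common ancestors: {Gamma, Delta, Zeta}
Walk up from Iota: Iota (not in ancestors of Theta), Zeta (in ancestors of Theta), Delta (in ancestors of Theta), Gamma (in ancestors of Theta)
Deepest common ancestor (LCA) = Zeta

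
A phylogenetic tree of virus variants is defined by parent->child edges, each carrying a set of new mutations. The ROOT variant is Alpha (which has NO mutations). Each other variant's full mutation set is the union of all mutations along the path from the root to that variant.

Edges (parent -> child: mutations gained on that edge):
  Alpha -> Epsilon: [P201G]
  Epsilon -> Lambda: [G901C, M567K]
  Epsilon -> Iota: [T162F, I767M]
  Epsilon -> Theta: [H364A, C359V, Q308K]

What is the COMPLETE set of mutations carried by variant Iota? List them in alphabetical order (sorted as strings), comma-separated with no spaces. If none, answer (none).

At Alpha: gained [] -> total []
At Epsilon: gained ['P201G'] -> total ['P201G']
At Iota: gained ['T162F', 'I767M'] -> total ['I767M', 'P201G', 'T162F']

Answer: I767M,P201G,T162F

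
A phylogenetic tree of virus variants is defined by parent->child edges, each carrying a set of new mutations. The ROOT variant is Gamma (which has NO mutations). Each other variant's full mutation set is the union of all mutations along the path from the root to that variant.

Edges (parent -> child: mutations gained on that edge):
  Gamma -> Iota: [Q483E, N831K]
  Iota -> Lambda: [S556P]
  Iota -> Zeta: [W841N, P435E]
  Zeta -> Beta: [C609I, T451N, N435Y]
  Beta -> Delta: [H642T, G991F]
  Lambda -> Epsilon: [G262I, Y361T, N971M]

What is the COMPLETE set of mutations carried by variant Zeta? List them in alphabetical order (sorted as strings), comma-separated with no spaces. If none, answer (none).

Answer: N831K,P435E,Q483E,W841N

Derivation:
At Gamma: gained [] -> total []
At Iota: gained ['Q483E', 'N831K'] -> total ['N831K', 'Q483E']
At Zeta: gained ['W841N', 'P435E'] -> total ['N831K', 'P435E', 'Q483E', 'W841N']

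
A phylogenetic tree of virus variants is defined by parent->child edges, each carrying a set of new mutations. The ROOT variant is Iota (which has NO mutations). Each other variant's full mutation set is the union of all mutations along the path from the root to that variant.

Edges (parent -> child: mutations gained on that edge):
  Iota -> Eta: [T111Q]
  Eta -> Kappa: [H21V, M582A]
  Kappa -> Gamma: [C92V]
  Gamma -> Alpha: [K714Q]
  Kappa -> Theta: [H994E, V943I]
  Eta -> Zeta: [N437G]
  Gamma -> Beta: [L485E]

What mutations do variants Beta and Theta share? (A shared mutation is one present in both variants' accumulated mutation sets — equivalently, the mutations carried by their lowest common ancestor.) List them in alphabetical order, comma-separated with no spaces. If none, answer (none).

Answer: H21V,M582A,T111Q

Derivation:
Accumulating mutations along path to Beta:
  At Iota: gained [] -> total []
  At Eta: gained ['T111Q'] -> total ['T111Q']
  At Kappa: gained ['H21V', 'M582A'] -> total ['H21V', 'M582A', 'T111Q']
  At Gamma: gained ['C92V'] -> total ['C92V', 'H21V', 'M582A', 'T111Q']
  At Beta: gained ['L485E'] -> total ['C92V', 'H21V', 'L485E', 'M582A', 'T111Q']
Mutations(Beta) = ['C92V', 'H21V', 'L485E', 'M582A', 'T111Q']
Accumulating mutations along path to Theta:
  At Iota: gained [] -> total []
  At Eta: gained ['T111Q'] -> total ['T111Q']
  At Kappa: gained ['H21V', 'M582A'] -> total ['H21V', 'M582A', 'T111Q']
  At Theta: gained ['H994E', 'V943I'] -> total ['H21V', 'H994E', 'M582A', 'T111Q', 'V943I']
Mutations(Theta) = ['H21V', 'H994E', 'M582A', 'T111Q', 'V943I']
Intersection: ['C92V', 'H21V', 'L485E', 'M582A', 'T111Q'] ∩ ['H21V', 'H994E', 'M582A', 'T111Q', 'V943I'] = ['H21V', 'M582A', 'T111Q']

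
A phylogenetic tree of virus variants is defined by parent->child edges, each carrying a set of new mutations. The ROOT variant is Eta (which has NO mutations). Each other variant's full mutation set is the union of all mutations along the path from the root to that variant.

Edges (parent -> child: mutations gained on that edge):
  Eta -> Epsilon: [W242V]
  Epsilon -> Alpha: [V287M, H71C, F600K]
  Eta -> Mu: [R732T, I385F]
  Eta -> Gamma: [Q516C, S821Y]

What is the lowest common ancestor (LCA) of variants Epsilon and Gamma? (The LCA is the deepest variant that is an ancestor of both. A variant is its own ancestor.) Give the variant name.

Answer: Eta

Derivation:
Path from root to Epsilon: Eta -> Epsilon
  ancestors of Epsilon: {Eta, Epsilon}
Path from root to Gamma: Eta -> Gamma
  ancestors of Gamma: {Eta, Gamma}
Common ancestors: {Eta}
Walk up from Gamma: Gamma (not in ancestors of Epsilon), Eta (in ancestors of Epsilon)
Deepest common ancestor (LCA) = Eta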